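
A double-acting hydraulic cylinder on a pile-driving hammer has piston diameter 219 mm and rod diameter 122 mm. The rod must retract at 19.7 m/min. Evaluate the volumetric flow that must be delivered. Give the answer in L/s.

Rod-side annular area A_ann = π/4 × (219² − 122²) = 25980 mm^2
Q = A × v

Q ≈ 8.53 L/s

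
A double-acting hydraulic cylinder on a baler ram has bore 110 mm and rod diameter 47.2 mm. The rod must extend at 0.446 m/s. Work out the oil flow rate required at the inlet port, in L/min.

Cap-side area A_cap = π/4 × (110 mm)² = 9503 mm^2
Q = A × v

Q ≈ 254 L/min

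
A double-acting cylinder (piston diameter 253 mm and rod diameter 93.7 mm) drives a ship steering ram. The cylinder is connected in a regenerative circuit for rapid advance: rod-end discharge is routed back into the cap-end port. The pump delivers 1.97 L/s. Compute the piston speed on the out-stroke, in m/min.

v ≈ 17.1 m/min

In regeneration the rod-end outflow joins the pump flow into the cap end, so the net volume the pump must supply per unit advance equals the rod cross-section area.
Rod cross-section A_rod = π/4 × (93.7 mm)² = 6896 mm^2
v = Q_pump / A_rod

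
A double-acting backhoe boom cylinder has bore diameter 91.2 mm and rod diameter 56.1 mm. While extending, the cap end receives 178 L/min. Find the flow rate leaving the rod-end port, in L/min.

Cap-side area A_cap = π/4 × (91.2 mm)² = 6533 mm^2
Rod-side annular area A_ann = π/4 × (91.2² − 56.1²) = 4061 mm^2
Piston speed v = Q_in/A_cap; rod-end outflow Q_out = v × A_ann = Q_in × A_ann/A_cap.

Q_out ≈ 111 L/min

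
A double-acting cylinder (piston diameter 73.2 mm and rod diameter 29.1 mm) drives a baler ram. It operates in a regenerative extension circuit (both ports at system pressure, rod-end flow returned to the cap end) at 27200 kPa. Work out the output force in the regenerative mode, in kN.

F ≈ 18.1 kN

With equal pressure on both faces, forces on the annular region cancel; the net push is pressure × rod cross-section.
Rod cross-section A_rod = π/4 × (29.1 mm)² = 665.1 mm^2
F = P × A_rod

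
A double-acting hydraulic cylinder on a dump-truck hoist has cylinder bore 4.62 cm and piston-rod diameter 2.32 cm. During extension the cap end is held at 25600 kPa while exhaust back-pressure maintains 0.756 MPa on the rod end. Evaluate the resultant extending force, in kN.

Cap-side area A_cap = π/4 × (4.62 cm)² = 16.76 cm^2
Rod-side annular area A_ann = π/4 × (4.62² − 2.32²) = 12.54 cm^2
Net thrust = P_cap·A_cap − P_rod·A_ann = 42.92 kN − 0.9478 kN

F ≈ 42.0 kN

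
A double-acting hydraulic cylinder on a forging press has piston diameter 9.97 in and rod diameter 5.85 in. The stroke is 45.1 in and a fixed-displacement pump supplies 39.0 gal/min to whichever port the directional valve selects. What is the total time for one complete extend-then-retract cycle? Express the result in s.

t ≈ 38.8 s

Cap-side area A_cap = π/4 × (9.97 in)² = 78.07 in^2
Rod-side annular area A_ann = π/4 × (9.97² − 5.85²) = 51.19 in^2
t_ext = A_cap·L/Q = 23.45 s
t_ret = A_ann·L/Q = 15.38 s
t_cycle = t_ext + t_ret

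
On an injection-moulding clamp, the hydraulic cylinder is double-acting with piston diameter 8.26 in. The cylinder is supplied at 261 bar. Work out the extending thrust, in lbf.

Cap-side area A_cap = π/4 × (8.26 in)² = 53.59 in^2
F = P × A_cap = 261 bar × A_cap

F ≈ 2.03e5 lbf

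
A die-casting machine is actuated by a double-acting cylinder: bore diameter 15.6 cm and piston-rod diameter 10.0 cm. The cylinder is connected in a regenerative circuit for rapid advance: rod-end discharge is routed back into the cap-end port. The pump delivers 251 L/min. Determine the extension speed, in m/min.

In regeneration the rod-end outflow joins the pump flow into the cap end, so the net volume the pump must supply per unit advance equals the rod cross-section area.
Rod cross-section A_rod = π/4 × (10.0 cm)² = 78.54 cm^2
v = Q_pump / A_rod

v ≈ 32.0 m/min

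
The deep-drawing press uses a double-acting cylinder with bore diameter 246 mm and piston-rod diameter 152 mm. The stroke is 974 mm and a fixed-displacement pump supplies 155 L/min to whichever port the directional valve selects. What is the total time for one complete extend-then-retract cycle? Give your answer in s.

Cap-side area A_cap = π/4 × (246 mm)² = 47530 mm^2
Rod-side annular area A_ann = π/4 × (246² − 152²) = 29380 mm^2
t_ext = A_cap·L/Q = 17.92 s
t_ret = A_ann·L/Q = 11.08 s
t_cycle = t_ext + t_ret

t ≈ 29.0 s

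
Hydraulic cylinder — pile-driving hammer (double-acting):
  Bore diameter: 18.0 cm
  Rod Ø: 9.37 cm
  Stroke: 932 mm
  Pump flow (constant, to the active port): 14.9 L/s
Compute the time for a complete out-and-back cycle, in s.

Cap-side area A_cap = π/4 × (18.0 cm)² = 254.5 cm^2
Rod-side annular area A_ann = π/4 × (18.0² − 9.37²) = 185.5 cm^2
t_ext = A_cap·L/Q = 1.592 s
t_ret = A_ann·L/Q = 1.160 s
t_cycle = t_ext + t_ret

t ≈ 2.75 s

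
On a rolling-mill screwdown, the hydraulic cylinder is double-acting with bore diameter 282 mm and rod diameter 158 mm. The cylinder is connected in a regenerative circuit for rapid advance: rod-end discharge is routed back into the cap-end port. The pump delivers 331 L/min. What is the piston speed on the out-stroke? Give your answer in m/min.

In regeneration the rod-end outflow joins the pump flow into the cap end, so the net volume the pump must supply per unit advance equals the rod cross-section area.
Rod cross-section A_rod = π/4 × (158 mm)² = 19610 mm^2
v = Q_pump / A_rod

v ≈ 16.9 m/min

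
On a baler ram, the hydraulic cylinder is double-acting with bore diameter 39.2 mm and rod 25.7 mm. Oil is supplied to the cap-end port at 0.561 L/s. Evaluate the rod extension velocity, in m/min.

Cap-side area A_cap = π/4 × (39.2 mm)² = 1207 mm^2
v = Q / A

v ≈ 27.9 m/min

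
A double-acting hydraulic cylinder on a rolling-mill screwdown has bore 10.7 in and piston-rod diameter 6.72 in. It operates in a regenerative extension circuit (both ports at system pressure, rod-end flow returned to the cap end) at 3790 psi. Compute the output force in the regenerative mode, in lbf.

F ≈ 1.34e5 lbf

With equal pressure on both faces, forces on the annular region cancel; the net push is pressure × rod cross-section.
Rod cross-section A_rod = π/4 × (6.72 in)² = 35.47 in^2
F = P × A_rod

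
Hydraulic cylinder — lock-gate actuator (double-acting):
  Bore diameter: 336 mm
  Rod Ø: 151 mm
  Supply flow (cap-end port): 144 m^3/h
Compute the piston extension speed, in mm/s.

Cap-side area A_cap = π/4 × (336 mm)² = 88670 mm^2
v = Q / A

v ≈ 451 mm/s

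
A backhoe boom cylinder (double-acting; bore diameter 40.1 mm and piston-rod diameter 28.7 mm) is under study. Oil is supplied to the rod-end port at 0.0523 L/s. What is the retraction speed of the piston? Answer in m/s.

v ≈ 0.0849 m/s

Rod-side annular area A_ann = π/4 × (40.1² − 28.7²) = 616.0 mm^2
Flow into the rod-end port fills the annular volume.
v = Q / A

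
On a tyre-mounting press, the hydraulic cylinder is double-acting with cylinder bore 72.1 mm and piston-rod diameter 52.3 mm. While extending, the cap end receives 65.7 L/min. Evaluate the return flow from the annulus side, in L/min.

Cap-side area A_cap = π/4 × (72.1 mm)² = 4083 mm^2
Rod-side annular area A_ann = π/4 × (72.1² − 52.3²) = 1935 mm^2
Piston speed v = Q_in/A_cap; rod-end outflow Q_out = v × A_ann = Q_in × A_ann/A_cap.

Q_out ≈ 31.1 L/min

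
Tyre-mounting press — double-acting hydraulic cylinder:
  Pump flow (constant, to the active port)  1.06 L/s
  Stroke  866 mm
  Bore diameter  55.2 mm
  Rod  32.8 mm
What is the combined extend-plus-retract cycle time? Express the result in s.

t ≈ 3.22 s

Cap-side area A_cap = π/4 × (55.2 mm)² = 2393 mm^2
Rod-side annular area A_ann = π/4 × (55.2² − 32.8²) = 1548 mm^2
t_ext = A_cap·L/Q = 1.955 s
t_ret = A_ann·L/Q = 1.265 s
t_cycle = t_ext + t_ret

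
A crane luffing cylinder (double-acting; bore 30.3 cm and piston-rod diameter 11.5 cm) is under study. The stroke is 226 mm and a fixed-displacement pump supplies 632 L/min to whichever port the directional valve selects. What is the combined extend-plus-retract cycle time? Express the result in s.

t ≈ 2.87 s

Cap-side area A_cap = π/4 × (30.3 cm)² = 721.1 cm^2
Rod-side annular area A_ann = π/4 × (30.3² − 11.5²) = 617.2 cm^2
t_ext = A_cap·L/Q = 1.547 s
t_ret = A_ann·L/Q = 1.324 s
t_cycle = t_ext + t_ret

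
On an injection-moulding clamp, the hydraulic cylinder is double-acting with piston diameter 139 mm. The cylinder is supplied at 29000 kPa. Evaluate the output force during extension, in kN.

F ≈ 440 kN

Cap-side area A_cap = π/4 × (139 mm)² = 15170 mm^2
F = P × A_cap = 29000 kPa × A_cap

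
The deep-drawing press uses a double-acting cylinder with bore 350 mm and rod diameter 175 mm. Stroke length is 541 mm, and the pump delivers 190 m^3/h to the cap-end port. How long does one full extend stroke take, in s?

Cap-side area A_cap = π/4 × (350 mm)² = 96210 mm^2
Swept volume V = A × L; t = V / Q = A·L / Q

t ≈ 0.986 s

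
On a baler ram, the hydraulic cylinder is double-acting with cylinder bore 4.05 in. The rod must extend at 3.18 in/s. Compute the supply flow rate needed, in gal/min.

Cap-side area A_cap = π/4 × (4.05 in)² = 12.88 in^2
Q = A × v

Q ≈ 10.6 gal/min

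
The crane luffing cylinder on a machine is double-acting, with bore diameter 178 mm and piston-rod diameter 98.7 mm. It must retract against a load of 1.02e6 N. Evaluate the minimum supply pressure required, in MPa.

Rod-side annular area A_ann = π/4 × (178² − 98.7²) = 17230 mm^2
Retraction: pressure acts on the annular area.
P = F / A = 1.02e6 N / A

P ≈ 59.2 MPa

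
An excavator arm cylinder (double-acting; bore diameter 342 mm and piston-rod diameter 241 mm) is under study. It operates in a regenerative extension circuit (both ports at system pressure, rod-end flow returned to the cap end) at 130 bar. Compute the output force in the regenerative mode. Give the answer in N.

With equal pressure on both faces, forces on the annular region cancel; the net push is pressure × rod cross-section.
Rod cross-section A_rod = π/4 × (241 mm)² = 45620 mm^2
F = P × A_rod

F ≈ 5.93e5 N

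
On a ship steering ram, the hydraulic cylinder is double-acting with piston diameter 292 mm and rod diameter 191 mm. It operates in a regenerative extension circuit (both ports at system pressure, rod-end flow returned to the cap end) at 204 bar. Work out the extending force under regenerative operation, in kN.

With equal pressure on both faces, forces on the annular region cancel; the net push is pressure × rod cross-section.
Rod cross-section A_rod = π/4 × (191 mm)² = 28650 mm^2
F = P × A_rod

F ≈ 585 kN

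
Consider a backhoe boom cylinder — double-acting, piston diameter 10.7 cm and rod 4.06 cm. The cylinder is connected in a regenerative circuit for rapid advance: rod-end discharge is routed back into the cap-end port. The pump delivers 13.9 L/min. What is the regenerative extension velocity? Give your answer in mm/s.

v ≈ 179 mm/s

In regeneration the rod-end outflow joins the pump flow into the cap end, so the net volume the pump must supply per unit advance equals the rod cross-section area.
Rod cross-section A_rod = π/4 × (4.06 cm)² = 12.95 cm^2
v = Q_pump / A_rod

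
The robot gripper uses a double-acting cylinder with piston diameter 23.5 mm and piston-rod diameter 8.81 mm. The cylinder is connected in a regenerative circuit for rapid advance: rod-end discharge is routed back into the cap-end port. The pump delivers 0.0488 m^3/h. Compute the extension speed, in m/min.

In regeneration the rod-end outflow joins the pump flow into the cap end, so the net volume the pump must supply per unit advance equals the rod cross-section area.
Rod cross-section A_rod = π/4 × (8.81 mm)² = 60.96 mm^2
v = Q_pump / A_rod

v ≈ 13.3 m/min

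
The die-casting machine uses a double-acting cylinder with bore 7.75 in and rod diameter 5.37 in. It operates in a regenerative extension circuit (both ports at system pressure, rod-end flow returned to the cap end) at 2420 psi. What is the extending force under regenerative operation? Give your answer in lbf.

F ≈ 54800 lbf

With equal pressure on both faces, forces on the annular region cancel; the net push is pressure × rod cross-section.
Rod cross-section A_rod = π/4 × (5.37 in)² = 22.65 in^2
F = P × A_rod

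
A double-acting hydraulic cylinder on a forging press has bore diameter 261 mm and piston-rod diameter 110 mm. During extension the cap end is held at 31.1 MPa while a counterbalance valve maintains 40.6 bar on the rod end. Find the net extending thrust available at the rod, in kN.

F ≈ 1490 kN

Cap-side area A_cap = π/4 × (261 mm)² = 53500 mm^2
Rod-side annular area A_ann = π/4 × (261² − 110²) = 44000 mm^2
Net thrust = P_cap·A_cap − P_rod·A_ann = 1664 kN − 178.6 kN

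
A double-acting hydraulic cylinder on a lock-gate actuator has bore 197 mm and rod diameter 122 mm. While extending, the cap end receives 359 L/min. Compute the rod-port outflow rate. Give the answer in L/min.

Q_out ≈ 221 L/min

Cap-side area A_cap = π/4 × (197 mm)² = 30480 mm^2
Rod-side annular area A_ann = π/4 × (197² − 122²) = 18790 mm^2
Piston speed v = Q_in/A_cap; rod-end outflow Q_out = v × A_ann = Q_in × A_ann/A_cap.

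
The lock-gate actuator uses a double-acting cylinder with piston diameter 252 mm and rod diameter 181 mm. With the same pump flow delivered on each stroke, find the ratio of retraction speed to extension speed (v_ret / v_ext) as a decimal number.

Cap-side area A_cap = π/4 × (252 mm)² = 49880 mm^2
Rod-side annular area A_ann = π/4 × (252² − 181²) = 24150 mm^2
For equal Q, v ∝ 1/A, so v_ret/v_ext = A_cap/A_ann.

v_ret/v_ext ≈ 2.07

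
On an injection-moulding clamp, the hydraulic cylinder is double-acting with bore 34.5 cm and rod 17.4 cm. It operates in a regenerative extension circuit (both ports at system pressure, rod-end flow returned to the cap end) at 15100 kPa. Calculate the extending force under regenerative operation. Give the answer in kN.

F ≈ 359 kN

With equal pressure on both faces, forces on the annular region cancel; the net push is pressure × rod cross-section.
Rod cross-section A_rod = π/4 × (17.4 cm)² = 237.8 cm^2
F = P × A_rod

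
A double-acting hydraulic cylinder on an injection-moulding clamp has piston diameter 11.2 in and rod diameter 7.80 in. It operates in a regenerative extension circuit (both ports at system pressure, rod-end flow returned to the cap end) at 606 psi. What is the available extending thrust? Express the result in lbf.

F ≈ 29000 lbf

With equal pressure on both faces, forces on the annular region cancel; the net push is pressure × rod cross-section.
Rod cross-section A_rod = π/4 × (7.80 in)² = 47.78 in^2
F = P × A_rod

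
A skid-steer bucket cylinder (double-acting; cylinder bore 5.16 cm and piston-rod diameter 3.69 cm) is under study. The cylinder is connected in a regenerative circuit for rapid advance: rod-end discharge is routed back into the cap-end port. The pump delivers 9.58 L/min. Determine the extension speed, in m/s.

v ≈ 0.149 m/s

In regeneration the rod-end outflow joins the pump flow into the cap end, so the net volume the pump must supply per unit advance equals the rod cross-section area.
Rod cross-section A_rod = π/4 × (3.69 cm)² = 10.69 cm^2
v = Q_pump / A_rod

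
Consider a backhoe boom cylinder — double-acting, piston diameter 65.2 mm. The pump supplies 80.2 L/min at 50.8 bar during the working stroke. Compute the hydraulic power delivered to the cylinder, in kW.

W ≈ 6.79 kW

Hydraulic power = P × Q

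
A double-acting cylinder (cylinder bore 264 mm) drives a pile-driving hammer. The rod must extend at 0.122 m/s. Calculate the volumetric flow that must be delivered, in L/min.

Q ≈ 401 L/min

Cap-side area A_cap = π/4 × (264 mm)² = 54740 mm^2
Q = A × v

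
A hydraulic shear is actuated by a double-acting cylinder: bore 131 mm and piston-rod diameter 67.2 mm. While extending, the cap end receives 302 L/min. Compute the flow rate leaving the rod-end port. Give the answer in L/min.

Cap-side area A_cap = π/4 × (131 mm)² = 13480 mm^2
Rod-side annular area A_ann = π/4 × (131² − 67.2²) = 9931 mm^2
Piston speed v = Q_in/A_cap; rod-end outflow Q_out = v × A_ann = Q_in × A_ann/A_cap.

Q_out ≈ 223 L/min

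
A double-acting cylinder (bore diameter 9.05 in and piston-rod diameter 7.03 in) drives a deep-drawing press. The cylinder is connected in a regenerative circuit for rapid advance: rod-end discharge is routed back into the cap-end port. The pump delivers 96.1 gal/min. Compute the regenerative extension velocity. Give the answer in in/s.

In regeneration the rod-end outflow joins the pump flow into the cap end, so the net volume the pump must supply per unit advance equals the rod cross-section area.
Rod cross-section A_rod = π/4 × (7.03 in)² = 38.82 in^2
v = Q_pump / A_rod

v ≈ 9.53 in/s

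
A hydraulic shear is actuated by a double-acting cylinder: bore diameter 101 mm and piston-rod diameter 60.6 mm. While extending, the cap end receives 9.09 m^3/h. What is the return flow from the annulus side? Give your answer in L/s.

Q_out ≈ 1.62 L/s

Cap-side area A_cap = π/4 × (101 mm)² = 8012 mm^2
Rod-side annular area A_ann = π/4 × (101² − 60.6²) = 5128 mm^2
Piston speed v = Q_in/A_cap; rod-end outflow Q_out = v × A_ann = Q_in × A_ann/A_cap.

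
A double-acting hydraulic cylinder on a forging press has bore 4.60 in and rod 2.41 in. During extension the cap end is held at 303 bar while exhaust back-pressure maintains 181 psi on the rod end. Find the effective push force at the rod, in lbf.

F ≈ 70900 lbf

Cap-side area A_cap = π/4 × (4.60 in)² = 16.62 in^2
Rod-side annular area A_ann = π/4 × (4.60² − 2.41²) = 12.06 in^2
Net thrust = P_cap·A_cap − P_rod·A_ann = 73030 lbf − 2182 lbf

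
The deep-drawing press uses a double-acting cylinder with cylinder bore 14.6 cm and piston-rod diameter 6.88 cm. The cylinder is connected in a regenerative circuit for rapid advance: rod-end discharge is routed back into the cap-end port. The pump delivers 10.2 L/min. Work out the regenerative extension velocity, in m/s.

v ≈ 0.0457 m/s

In regeneration the rod-end outflow joins the pump flow into the cap end, so the net volume the pump must supply per unit advance equals the rod cross-section area.
Rod cross-section A_rod = π/4 × (6.88 cm)² = 37.18 cm^2
v = Q_pump / A_rod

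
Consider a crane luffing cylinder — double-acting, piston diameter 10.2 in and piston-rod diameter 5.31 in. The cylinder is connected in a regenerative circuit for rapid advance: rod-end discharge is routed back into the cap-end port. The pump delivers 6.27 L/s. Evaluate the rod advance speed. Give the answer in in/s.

v ≈ 17.3 in/s

In regeneration the rod-end outflow joins the pump flow into the cap end, so the net volume the pump must supply per unit advance equals the rod cross-section area.
Rod cross-section A_rod = π/4 × (5.31 in)² = 22.15 in^2
v = Q_pump / A_rod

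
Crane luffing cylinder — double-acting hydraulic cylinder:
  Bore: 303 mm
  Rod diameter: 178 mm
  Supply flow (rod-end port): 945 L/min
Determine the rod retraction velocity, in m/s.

v ≈ 0.334 m/s

Rod-side annular area A_ann = π/4 × (303² − 178²) = 47220 mm^2
Flow into the rod-end port fills the annular volume.
v = Q / A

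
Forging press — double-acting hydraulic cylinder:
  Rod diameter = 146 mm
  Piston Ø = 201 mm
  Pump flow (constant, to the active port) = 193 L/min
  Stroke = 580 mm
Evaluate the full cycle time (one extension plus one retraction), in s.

t ≈ 8.42 s

Cap-side area A_cap = π/4 × (201 mm)² = 31730 mm^2
Rod-side annular area A_ann = π/4 × (201² − 146²) = 14990 mm^2
t_ext = A_cap·L/Q = 5.721 s
t_ret = A_ann·L/Q = 2.703 s
t_cycle = t_ext + t_ret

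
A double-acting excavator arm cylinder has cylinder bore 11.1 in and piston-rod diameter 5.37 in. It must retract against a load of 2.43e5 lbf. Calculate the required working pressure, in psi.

Rod-side annular area A_ann = π/4 × (11.1² − 5.37²) = 74.12 in^2
Retraction: pressure acts on the annular area.
P = F / A = 2.43e5 lbf / A

P ≈ 3280 psi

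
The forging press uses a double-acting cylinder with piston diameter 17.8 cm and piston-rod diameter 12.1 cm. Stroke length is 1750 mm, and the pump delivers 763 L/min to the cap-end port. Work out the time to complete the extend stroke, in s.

t ≈ 3.42 s

Cap-side area A_cap = π/4 × (17.8 cm)² = 248.8 cm^2
Swept volume V = A × L; t = V / Q = A·L / Q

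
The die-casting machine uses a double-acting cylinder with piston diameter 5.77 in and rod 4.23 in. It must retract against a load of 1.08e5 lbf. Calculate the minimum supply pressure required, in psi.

P ≈ 8930 psi

Rod-side annular area A_ann = π/4 × (5.77² − 4.23²) = 12.10 in^2
Retraction: pressure acts on the annular area.
P = F / A = 1.08e5 lbf / A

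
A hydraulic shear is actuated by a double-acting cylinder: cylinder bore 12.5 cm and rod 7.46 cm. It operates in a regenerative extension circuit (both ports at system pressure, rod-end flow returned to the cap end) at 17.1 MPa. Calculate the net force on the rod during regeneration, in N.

With equal pressure on both faces, forces on the annular region cancel; the net push is pressure × rod cross-section.
Rod cross-section A_rod = π/4 × (7.46 cm)² = 43.71 cm^2
F = P × A_rod

F ≈ 74700 N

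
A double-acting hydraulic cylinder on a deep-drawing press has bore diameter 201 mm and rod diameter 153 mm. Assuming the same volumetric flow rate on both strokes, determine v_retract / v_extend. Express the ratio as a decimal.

Cap-side area A_cap = π/4 × (201 mm)² = 31730 mm^2
Rod-side annular area A_ann = π/4 × (201² − 153²) = 13350 mm^2
For equal Q, v ∝ 1/A, so v_ret/v_ext = A_cap/A_ann.

v_ret/v_ext ≈ 2.38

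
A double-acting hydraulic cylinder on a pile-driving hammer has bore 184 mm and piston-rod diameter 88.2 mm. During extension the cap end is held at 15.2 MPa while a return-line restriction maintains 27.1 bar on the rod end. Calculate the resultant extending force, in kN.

F ≈ 349 kN

Cap-side area A_cap = π/4 × (184 mm)² = 26590 mm^2
Rod-side annular area A_ann = π/4 × (184² − 88.2²) = 20480 mm^2
Net thrust = P_cap·A_cap − P_rod·A_ann = 404.2 kN − 55.50 kN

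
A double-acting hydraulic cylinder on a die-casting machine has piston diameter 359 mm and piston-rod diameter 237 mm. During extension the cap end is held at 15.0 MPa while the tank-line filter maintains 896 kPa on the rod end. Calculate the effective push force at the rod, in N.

Cap-side area A_cap = π/4 × (359 mm)² = 1.012e5 mm^2
Rod-side annular area A_ann = π/4 × (359² − 237²) = 57110 mm^2
Net thrust = P_cap·A_cap − P_rod·A_ann = 1.518e6 N − 51170 N

F ≈ 1.47e6 N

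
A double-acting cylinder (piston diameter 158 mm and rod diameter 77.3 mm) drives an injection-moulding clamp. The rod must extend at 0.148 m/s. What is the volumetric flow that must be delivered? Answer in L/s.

Q ≈ 2.90 L/s

Cap-side area A_cap = π/4 × (158 mm)² = 19610 mm^2
Q = A × v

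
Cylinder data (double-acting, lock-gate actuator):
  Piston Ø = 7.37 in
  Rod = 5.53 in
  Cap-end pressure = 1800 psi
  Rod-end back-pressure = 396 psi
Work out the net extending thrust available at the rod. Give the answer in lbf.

F ≈ 69400 lbf

Cap-side area A_cap = π/4 × (7.37 in)² = 42.66 in^2
Rod-side annular area A_ann = π/4 × (7.37² − 5.53²) = 18.64 in^2
Net thrust = P_cap·A_cap − P_rod·A_ann = 76790 lbf − 7382 lbf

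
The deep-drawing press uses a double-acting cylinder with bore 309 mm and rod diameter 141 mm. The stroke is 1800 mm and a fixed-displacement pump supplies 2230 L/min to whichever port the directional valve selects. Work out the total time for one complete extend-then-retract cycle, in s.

t ≈ 6.51 s

Cap-side area A_cap = π/4 × (309 mm)² = 74990 mm^2
Rod-side annular area A_ann = π/4 × (309² − 141²) = 59380 mm^2
t_ext = A_cap·L/Q = 3.632 s
t_ret = A_ann·L/Q = 2.876 s
t_cycle = t_ext + t_ret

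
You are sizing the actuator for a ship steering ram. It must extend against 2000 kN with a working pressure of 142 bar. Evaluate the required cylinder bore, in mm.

D ≈ 423 mm

Extension force acts on the full piston face: F = P × (π/4)D².
D = √(4F / (πP)) = √(4 × 2000 kN / (π × 142 bar))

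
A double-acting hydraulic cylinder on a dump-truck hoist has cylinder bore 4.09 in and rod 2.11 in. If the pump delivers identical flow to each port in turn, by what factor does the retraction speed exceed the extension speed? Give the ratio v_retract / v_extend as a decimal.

Cap-side area A_cap = π/4 × (4.09 in)² = 13.14 in^2
Rod-side annular area A_ann = π/4 × (4.09² − 2.11²) = 9.642 in^2
For equal Q, v ∝ 1/A, so v_ret/v_ext = A_cap/A_ann.

v_ret/v_ext ≈ 1.36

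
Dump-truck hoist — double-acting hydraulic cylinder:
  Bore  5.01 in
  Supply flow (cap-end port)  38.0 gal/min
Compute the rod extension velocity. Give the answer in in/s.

v ≈ 7.42 in/s

Cap-side area A_cap = π/4 × (5.01 in)² = 19.71 in^2
v = Q / A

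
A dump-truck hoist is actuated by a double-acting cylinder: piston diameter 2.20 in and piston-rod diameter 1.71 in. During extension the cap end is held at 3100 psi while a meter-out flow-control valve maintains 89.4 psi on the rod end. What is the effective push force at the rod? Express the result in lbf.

F ≈ 11600 lbf

Cap-side area A_cap = π/4 × (2.20 in)² = 3.801 in^2
Rod-side annular area A_ann = π/4 × (2.20² − 1.71²) = 1.505 in^2
Net thrust = P_cap·A_cap − P_rod·A_ann = 11780 lbf − 134.5 lbf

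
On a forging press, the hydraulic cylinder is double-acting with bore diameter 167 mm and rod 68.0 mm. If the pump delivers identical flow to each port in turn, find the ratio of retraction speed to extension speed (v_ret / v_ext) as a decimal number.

Cap-side area A_cap = π/4 × (167 mm)² = 21900 mm^2
Rod-side annular area A_ann = π/4 × (167² − 68.0²) = 18270 mm^2
For equal Q, v ∝ 1/A, so v_ret/v_ext = A_cap/A_ann.

v_ret/v_ext ≈ 1.20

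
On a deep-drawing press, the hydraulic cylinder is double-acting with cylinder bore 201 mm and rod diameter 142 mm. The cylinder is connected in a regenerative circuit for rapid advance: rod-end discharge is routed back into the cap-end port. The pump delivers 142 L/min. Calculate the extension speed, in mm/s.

In regeneration the rod-end outflow joins the pump flow into the cap end, so the net volume the pump must supply per unit advance equals the rod cross-section area.
Rod cross-section A_rod = π/4 × (142 mm)² = 15840 mm^2
v = Q_pump / A_rod

v ≈ 149 mm/s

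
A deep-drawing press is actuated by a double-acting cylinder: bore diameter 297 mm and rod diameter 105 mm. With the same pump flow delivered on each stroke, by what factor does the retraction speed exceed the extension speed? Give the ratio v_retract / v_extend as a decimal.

v_ret/v_ext ≈ 1.14

Cap-side area A_cap = π/4 × (297 mm)² = 69280 mm^2
Rod-side annular area A_ann = π/4 × (297² − 105²) = 60620 mm^2
For equal Q, v ∝ 1/A, so v_ret/v_ext = A_cap/A_ann.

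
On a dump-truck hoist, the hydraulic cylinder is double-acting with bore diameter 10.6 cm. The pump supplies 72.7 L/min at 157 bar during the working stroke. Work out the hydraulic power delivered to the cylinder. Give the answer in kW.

Hydraulic power = P × Q

W ≈ 19.0 kW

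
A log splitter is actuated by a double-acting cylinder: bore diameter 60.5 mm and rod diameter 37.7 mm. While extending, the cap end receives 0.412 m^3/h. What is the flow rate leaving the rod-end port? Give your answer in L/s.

Q_out ≈ 0.0700 L/s

Cap-side area A_cap = π/4 × (60.5 mm)² = 2875 mm^2
Rod-side annular area A_ann = π/4 × (60.5² − 37.7²) = 1758 mm^2
Piston speed v = Q_in/A_cap; rod-end outflow Q_out = v × A_ann = Q_in × A_ann/A_cap.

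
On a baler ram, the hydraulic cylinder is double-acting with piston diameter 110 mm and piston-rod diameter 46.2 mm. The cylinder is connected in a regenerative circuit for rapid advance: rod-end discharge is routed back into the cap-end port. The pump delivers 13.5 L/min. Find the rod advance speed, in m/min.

In regeneration the rod-end outflow joins the pump flow into the cap end, so the net volume the pump must supply per unit advance equals the rod cross-section area.
Rod cross-section A_rod = π/4 × (46.2 mm)² = 1676 mm^2
v = Q_pump / A_rod

v ≈ 8.05 m/min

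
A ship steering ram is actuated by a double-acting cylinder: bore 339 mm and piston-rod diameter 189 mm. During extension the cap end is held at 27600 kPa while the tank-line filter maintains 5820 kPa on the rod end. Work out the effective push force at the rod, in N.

F ≈ 2.13e6 N

Cap-side area A_cap = π/4 × (339 mm)² = 90260 mm^2
Rod-side annular area A_ann = π/4 × (339² − 189²) = 62200 mm^2
Net thrust = P_cap·A_cap − P_rod·A_ann = 2.491e6 N − 3.620e5 N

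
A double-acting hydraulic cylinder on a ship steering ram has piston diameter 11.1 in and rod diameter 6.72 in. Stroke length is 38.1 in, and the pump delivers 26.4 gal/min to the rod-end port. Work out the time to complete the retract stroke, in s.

Rod-side annular area A_ann = π/4 × (11.1² − 6.72²) = 61.30 in^2
Swept volume V = A × L; t = V / Q = A·L / Q

t ≈ 23.0 s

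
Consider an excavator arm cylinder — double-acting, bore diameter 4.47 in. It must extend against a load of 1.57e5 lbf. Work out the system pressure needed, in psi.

P ≈ 10000 psi

Cap-side area A_cap = π/4 × (4.47 in)² = 15.69 in^2
P = F / A = 1.57e5 lbf / A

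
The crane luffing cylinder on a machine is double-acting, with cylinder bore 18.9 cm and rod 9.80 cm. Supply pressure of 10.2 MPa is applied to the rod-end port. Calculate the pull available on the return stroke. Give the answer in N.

F ≈ 2.09e5 N

Rod-side annular area A_ann = π/4 × (18.9² − 9.80²) = 205.1 cm^2
On retraction the pressure acts on the annular area (bore minus rod).
F = P × A_ann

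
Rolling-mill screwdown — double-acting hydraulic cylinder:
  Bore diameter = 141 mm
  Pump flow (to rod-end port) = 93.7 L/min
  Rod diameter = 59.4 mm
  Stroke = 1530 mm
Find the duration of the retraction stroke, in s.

t ≈ 12.6 s

Rod-side annular area A_ann = π/4 × (141² − 59.4²) = 12840 mm^2
Swept volume V = A × L; t = V / Q = A·L / Q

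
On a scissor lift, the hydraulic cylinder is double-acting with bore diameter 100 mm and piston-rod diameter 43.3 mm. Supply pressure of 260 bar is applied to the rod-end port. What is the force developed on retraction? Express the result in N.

F ≈ 1.66e5 N

Rod-side annular area A_ann = π/4 × (100² − 43.3²) = 6381 mm^2
On retraction the pressure acts on the annular area (bore minus rod).
F = P × A_ann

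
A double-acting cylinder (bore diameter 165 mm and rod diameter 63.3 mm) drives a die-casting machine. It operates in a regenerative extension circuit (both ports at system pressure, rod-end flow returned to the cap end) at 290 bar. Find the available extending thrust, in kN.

With equal pressure on both faces, forces on the annular region cancel; the net push is pressure × rod cross-section.
Rod cross-section A_rod = π/4 × (63.3 mm)² = 3147 mm^2
F = P × A_rod

F ≈ 91.3 kN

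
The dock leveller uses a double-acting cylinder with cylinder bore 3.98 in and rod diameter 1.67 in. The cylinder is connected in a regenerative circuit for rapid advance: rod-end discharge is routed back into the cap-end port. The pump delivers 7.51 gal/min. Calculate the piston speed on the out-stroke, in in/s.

v ≈ 13.2 in/s

In regeneration the rod-end outflow joins the pump flow into the cap end, so the net volume the pump must supply per unit advance equals the rod cross-section area.
Rod cross-section A_rod = π/4 × (1.67 in)² = 2.190 in^2
v = Q_pump / A_rod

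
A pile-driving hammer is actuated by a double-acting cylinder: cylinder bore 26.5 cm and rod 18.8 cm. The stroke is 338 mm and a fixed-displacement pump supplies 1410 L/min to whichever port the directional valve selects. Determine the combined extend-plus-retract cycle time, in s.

t ≈ 1.19 s

Cap-side area A_cap = π/4 × (26.5 cm)² = 551.5 cm^2
Rod-side annular area A_ann = π/4 × (26.5² − 18.8²) = 274.0 cm^2
t_ext = A_cap·L/Q = 0.7933 s
t_ret = A_ann·L/Q = 0.3940 s
t_cycle = t_ext + t_ret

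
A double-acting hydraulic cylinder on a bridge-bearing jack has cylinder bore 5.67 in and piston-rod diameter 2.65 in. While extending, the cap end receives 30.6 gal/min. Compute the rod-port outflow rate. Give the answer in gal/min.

Cap-side area A_cap = π/4 × (5.67 in)² = 25.25 in^2
Rod-side annular area A_ann = π/4 × (5.67² − 2.65²) = 19.73 in^2
Piston speed v = Q_in/A_cap; rod-end outflow Q_out = v × A_ann = Q_in × A_ann/A_cap.

Q_out ≈ 23.9 gal/min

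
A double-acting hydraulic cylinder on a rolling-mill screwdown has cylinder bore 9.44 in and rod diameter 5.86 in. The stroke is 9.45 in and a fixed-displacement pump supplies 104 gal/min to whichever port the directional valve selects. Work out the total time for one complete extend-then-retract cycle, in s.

Cap-side area A_cap = π/4 × (9.44 in)² = 69.99 in^2
Rod-side annular area A_ann = π/4 × (9.44² − 5.86²) = 43.02 in^2
t_ext = A_cap·L/Q = 1.652 s
t_ret = A_ann·L/Q = 1.015 s
t_cycle = t_ext + t_ret

t ≈ 2.67 s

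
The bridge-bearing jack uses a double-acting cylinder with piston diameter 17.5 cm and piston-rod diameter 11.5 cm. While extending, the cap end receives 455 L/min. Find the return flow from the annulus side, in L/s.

Q_out ≈ 4.31 L/s

Cap-side area A_cap = π/4 × (17.5 cm)² = 240.5 cm^2
Rod-side annular area A_ann = π/4 × (17.5² − 11.5²) = 136.7 cm^2
Piston speed v = Q_in/A_cap; rod-end outflow Q_out = v × A_ann = Q_in × A_ann/A_cap.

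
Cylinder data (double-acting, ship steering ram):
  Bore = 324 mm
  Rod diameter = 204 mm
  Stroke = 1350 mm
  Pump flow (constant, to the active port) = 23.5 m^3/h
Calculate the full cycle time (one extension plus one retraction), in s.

Cap-side area A_cap = π/4 × (324 mm)² = 82450 mm^2
Rod-side annular area A_ann = π/4 × (324² − 204²) = 49760 mm^2
t_ext = A_cap·L/Q = 17.05 s
t_ret = A_ann·L/Q = 10.29 s
t_cycle = t_ext + t_ret

t ≈ 27.3 s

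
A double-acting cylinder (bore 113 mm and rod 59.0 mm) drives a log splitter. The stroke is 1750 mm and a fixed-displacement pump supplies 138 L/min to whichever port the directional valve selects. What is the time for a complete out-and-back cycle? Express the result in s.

Cap-side area A_cap = π/4 × (113 mm)² = 10030 mm^2
Rod-side annular area A_ann = π/4 × (113² − 59.0²) = 7295 mm^2
t_ext = A_cap·L/Q = 7.631 s
t_ret = A_ann·L/Q = 5.550 s
t_cycle = t_ext + t_ret

t ≈ 13.2 s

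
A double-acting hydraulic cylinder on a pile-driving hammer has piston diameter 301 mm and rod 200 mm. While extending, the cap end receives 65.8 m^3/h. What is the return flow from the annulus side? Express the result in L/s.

Cap-side area A_cap = π/4 × (301 mm)² = 71160 mm^2
Rod-side annular area A_ann = π/4 × (301² − 200²) = 39740 mm^2
Piston speed v = Q_in/A_cap; rod-end outflow Q_out = v × A_ann = Q_in × A_ann/A_cap.

Q_out ≈ 10.2 L/s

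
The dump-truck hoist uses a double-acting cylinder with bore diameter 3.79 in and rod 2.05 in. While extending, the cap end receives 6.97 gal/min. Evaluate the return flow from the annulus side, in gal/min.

Cap-side area A_cap = π/4 × (3.79 in)² = 11.28 in^2
Rod-side annular area A_ann = π/4 × (3.79² − 2.05²) = 7.981 in^2
Piston speed v = Q_in/A_cap; rod-end outflow Q_out = v × A_ann = Q_in × A_ann/A_cap.

Q_out ≈ 4.93 gal/min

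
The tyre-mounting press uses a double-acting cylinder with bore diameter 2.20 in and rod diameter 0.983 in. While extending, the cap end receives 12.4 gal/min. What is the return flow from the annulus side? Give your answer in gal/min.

Q_out ≈ 9.92 gal/min

Cap-side area A_cap = π/4 × (2.20 in)² = 3.801 in^2
Rod-side annular area A_ann = π/4 × (2.20² − 0.983²) = 3.042 in^2
Piston speed v = Q_in/A_cap; rod-end outflow Q_out = v × A_ann = Q_in × A_ann/A_cap.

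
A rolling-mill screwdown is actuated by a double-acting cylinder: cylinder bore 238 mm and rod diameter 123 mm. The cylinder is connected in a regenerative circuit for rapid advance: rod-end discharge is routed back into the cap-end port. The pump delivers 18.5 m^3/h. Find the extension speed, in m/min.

In regeneration the rod-end outflow joins the pump flow into the cap end, so the net volume the pump must supply per unit advance equals the rod cross-section area.
Rod cross-section A_rod = π/4 × (123 mm)² = 11880 mm^2
v = Q_pump / A_rod

v ≈ 25.9 m/min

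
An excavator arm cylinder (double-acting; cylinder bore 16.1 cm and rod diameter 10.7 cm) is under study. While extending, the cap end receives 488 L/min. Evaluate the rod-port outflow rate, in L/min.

Cap-side area A_cap = π/4 × (16.1 cm)² = 203.6 cm^2
Rod-side annular area A_ann = π/4 × (16.1² − 10.7²) = 113.7 cm^2
Piston speed v = Q_in/A_cap; rod-end outflow Q_out = v × A_ann = Q_in × A_ann/A_cap.

Q_out ≈ 272 L/min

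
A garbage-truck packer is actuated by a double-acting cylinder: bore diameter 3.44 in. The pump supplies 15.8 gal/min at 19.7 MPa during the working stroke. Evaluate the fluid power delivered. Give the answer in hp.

W ≈ 26.3 hp

Hydraulic power = P × Q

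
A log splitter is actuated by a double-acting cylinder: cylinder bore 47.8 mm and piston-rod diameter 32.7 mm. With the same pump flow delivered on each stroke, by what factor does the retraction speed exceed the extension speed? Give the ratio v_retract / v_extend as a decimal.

v_ret/v_ext ≈ 1.88

Cap-side area A_cap = π/4 × (47.8 mm)² = 1795 mm^2
Rod-side annular area A_ann = π/4 × (47.8² − 32.7²) = 954.7 mm^2
For equal Q, v ∝ 1/A, so v_ret/v_ext = A_cap/A_ann.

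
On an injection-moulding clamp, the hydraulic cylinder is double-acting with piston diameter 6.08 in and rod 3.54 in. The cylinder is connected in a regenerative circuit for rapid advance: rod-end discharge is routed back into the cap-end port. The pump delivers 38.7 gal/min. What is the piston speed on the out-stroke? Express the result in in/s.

v ≈ 15.1 in/s

In regeneration the rod-end outflow joins the pump flow into the cap end, so the net volume the pump must supply per unit advance equals the rod cross-section area.
Rod cross-section A_rod = π/4 × (3.54 in)² = 9.842 in^2
v = Q_pump / A_rod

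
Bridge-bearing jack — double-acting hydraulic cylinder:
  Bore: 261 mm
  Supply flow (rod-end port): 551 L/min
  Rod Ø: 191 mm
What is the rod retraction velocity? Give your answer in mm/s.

Rod-side annular area A_ann = π/4 × (261² − 191²) = 24850 mm^2
Flow into the rod-end port fills the annular volume.
v = Q / A

v ≈ 370 mm/s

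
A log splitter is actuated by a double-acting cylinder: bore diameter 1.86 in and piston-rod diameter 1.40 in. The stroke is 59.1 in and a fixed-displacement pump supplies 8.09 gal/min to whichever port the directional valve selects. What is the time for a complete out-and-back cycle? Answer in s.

t ≈ 7.39 s

Cap-side area A_cap = π/4 × (1.86 in)² = 2.717 in^2
Rod-side annular area A_ann = π/4 × (1.86² − 1.40²) = 1.178 in^2
t_ext = A_cap·L/Q = 5.156 s
t_ret = A_ann·L/Q = 2.235 s
t_cycle = t_ext + t_ret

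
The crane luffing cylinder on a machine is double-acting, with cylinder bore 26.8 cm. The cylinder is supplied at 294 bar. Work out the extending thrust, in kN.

F ≈ 1660 kN

Cap-side area A_cap = π/4 × (26.8 cm)² = 564.1 cm^2
F = P × A_cap = 294 bar × A_cap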